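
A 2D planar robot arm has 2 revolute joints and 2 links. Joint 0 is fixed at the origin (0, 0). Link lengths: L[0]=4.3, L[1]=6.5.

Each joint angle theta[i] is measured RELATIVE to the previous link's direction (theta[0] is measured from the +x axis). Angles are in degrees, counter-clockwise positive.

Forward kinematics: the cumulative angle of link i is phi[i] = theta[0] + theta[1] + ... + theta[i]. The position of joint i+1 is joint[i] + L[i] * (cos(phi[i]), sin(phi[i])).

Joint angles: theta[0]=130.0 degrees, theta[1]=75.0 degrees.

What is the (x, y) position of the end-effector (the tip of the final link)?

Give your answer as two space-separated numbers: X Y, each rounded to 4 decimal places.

joint[0] = (0.0000, 0.0000)  (base)
link 0: phi[0] = 130 = 130 deg
  cos(130 deg) = -0.6428, sin(130 deg) = 0.7660
  joint[1] = (0.0000, 0.0000) + 4.3 * (-0.6428, 0.7660) = (0.0000 + -2.7640, 0.0000 + 3.2940) = (-2.7640, 3.2940)
link 1: phi[1] = 130 + 75 = 205 deg
  cos(205 deg) = -0.9063, sin(205 deg) = -0.4226
  joint[2] = (-2.7640, 3.2940) + 6.5 * (-0.9063, -0.4226) = (-2.7640 + -5.8910, 3.2940 + -2.7470) = (-8.6550, 0.5470)
End effector: (-8.6550, 0.5470)

Answer: -8.6550 0.5470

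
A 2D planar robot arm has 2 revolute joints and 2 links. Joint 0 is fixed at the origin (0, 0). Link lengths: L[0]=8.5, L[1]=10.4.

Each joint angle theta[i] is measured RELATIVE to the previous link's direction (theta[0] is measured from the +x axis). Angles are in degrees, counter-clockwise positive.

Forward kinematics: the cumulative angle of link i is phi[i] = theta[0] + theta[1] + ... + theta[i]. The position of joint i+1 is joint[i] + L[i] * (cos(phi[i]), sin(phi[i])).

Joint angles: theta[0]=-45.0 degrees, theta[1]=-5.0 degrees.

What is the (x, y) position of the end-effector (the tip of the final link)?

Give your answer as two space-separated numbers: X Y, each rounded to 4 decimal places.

joint[0] = (0.0000, 0.0000)  (base)
link 0: phi[0] = -45 = -45 deg
  cos(-45 deg) = 0.7071, sin(-45 deg) = -0.7071
  joint[1] = (0.0000, 0.0000) + 8.5 * (0.7071, -0.7071) = (0.0000 + 6.0104, 0.0000 + -6.0104) = (6.0104, -6.0104)
link 1: phi[1] = -45 + -5 = -50 deg
  cos(-50 deg) = 0.6428, sin(-50 deg) = -0.7660
  joint[2] = (6.0104, -6.0104) + 10.4 * (0.6428, -0.7660) = (6.0104 + 6.6850, -6.0104 + -7.9669) = (12.6954, -13.9773)
End effector: (12.6954, -13.9773)

Answer: 12.6954 -13.9773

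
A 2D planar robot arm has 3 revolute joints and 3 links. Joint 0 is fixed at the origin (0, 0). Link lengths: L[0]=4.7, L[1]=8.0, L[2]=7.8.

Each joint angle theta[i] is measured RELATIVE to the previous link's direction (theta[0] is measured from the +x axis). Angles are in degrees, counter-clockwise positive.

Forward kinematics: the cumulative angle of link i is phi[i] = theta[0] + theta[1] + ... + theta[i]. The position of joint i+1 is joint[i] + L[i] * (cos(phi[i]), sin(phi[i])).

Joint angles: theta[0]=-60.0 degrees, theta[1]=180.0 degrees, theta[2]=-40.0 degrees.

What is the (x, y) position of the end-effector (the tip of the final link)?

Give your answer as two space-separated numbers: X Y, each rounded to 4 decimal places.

Answer: -0.2955 10.5394

Derivation:
joint[0] = (0.0000, 0.0000)  (base)
link 0: phi[0] = -60 = -60 deg
  cos(-60 deg) = 0.5000, sin(-60 deg) = -0.8660
  joint[1] = (0.0000, 0.0000) + 4.7 * (0.5000, -0.8660) = (0.0000 + 2.3500, 0.0000 + -4.0703) = (2.3500, -4.0703)
link 1: phi[1] = -60 + 180 = 120 deg
  cos(120 deg) = -0.5000, sin(120 deg) = 0.8660
  joint[2] = (2.3500, -4.0703) + 8 * (-0.5000, 0.8660) = (2.3500 + -4.0000, -4.0703 + 6.9282) = (-1.6500, 2.8579)
link 2: phi[2] = -60 + 180 + -40 = 80 deg
  cos(80 deg) = 0.1736, sin(80 deg) = 0.9848
  joint[3] = (-1.6500, 2.8579) + 7.8 * (0.1736, 0.9848) = (-1.6500 + 1.3545, 2.8579 + 7.6815) = (-0.2955, 10.5394)
End effector: (-0.2955, 10.5394)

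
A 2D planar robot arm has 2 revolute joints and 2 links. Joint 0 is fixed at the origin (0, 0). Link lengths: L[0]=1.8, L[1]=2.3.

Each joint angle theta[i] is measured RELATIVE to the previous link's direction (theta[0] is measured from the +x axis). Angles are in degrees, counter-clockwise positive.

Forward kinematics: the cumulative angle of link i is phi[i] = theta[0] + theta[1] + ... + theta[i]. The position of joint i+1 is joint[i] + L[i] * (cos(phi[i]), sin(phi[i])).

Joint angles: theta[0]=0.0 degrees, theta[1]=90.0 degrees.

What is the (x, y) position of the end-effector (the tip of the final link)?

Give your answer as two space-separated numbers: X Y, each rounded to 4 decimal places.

joint[0] = (0.0000, 0.0000)  (base)
link 0: phi[0] = 0 = 0 deg
  cos(0 deg) = 1.0000, sin(0 deg) = 0.0000
  joint[1] = (0.0000, 0.0000) + 1.8 * (1.0000, 0.0000) = (0.0000 + 1.8000, 0.0000 + 0.0000) = (1.8000, 0.0000)
link 1: phi[1] = 0 + 90 = 90 deg
  cos(90 deg) = 0.0000, sin(90 deg) = 1.0000
  joint[2] = (1.8000, 0.0000) + 2.3 * (0.0000, 1.0000) = (1.8000 + 0.0000, 0.0000 + 2.3000) = (1.8000, 2.3000)
End effector: (1.8000, 2.3000)

Answer: 1.8000 2.3000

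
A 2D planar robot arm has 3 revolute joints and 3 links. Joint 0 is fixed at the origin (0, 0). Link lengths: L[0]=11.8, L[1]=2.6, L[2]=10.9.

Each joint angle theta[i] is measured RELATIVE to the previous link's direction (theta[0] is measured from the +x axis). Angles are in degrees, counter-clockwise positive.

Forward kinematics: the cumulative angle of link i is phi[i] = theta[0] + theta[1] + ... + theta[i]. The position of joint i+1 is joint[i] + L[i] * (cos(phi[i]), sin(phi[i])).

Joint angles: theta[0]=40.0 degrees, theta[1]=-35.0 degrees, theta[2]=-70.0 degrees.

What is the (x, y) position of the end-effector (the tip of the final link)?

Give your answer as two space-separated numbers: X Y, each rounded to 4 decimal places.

joint[0] = (0.0000, 0.0000)  (base)
link 0: phi[0] = 40 = 40 deg
  cos(40 deg) = 0.7660, sin(40 deg) = 0.6428
  joint[1] = (0.0000, 0.0000) + 11.8 * (0.7660, 0.6428) = (0.0000 + 9.0393, 0.0000 + 7.5849) = (9.0393, 7.5849)
link 1: phi[1] = 40 + -35 = 5 deg
  cos(5 deg) = 0.9962, sin(5 deg) = 0.0872
  joint[2] = (9.0393, 7.5849) + 2.6 * (0.9962, 0.0872) = (9.0393 + 2.5901, 7.5849 + 0.2266) = (11.6294, 7.8115)
link 2: phi[2] = 40 + -35 + -70 = -65 deg
  cos(-65 deg) = 0.4226, sin(-65 deg) = -0.9063
  joint[3] = (11.6294, 7.8115) + 10.9 * (0.4226, -0.9063) = (11.6294 + 4.6065, 7.8115 + -9.8788) = (16.2360, -2.0673)
End effector: (16.2360, -2.0673)

Answer: 16.2360 -2.0673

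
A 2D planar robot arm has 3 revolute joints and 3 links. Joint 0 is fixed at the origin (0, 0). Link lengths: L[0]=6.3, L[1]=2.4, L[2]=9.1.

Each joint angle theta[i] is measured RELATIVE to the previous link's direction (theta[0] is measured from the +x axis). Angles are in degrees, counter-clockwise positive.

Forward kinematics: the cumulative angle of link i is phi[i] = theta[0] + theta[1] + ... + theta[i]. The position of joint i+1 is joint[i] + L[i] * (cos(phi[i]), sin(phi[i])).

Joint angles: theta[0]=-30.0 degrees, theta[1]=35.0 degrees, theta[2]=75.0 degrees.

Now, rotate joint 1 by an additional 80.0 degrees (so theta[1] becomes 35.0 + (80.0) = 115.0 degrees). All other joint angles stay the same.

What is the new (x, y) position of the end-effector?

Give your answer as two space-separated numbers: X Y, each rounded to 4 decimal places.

Answer: -2.8861 2.3533

Derivation:
joint[0] = (0.0000, 0.0000)  (base)
link 0: phi[0] = -30 = -30 deg
  cos(-30 deg) = 0.8660, sin(-30 deg) = -0.5000
  joint[1] = (0.0000, 0.0000) + 6.3 * (0.8660, -0.5000) = (0.0000 + 5.4560, 0.0000 + -3.1500) = (5.4560, -3.1500)
link 1: phi[1] = -30 + 115 = 85 deg
  cos(85 deg) = 0.0872, sin(85 deg) = 0.9962
  joint[2] = (5.4560, -3.1500) + 2.4 * (0.0872, 0.9962) = (5.4560 + 0.2092, -3.1500 + 2.3909) = (5.6651, -0.7591)
link 2: phi[2] = -30 + 115 + 75 = 160 deg
  cos(160 deg) = -0.9397, sin(160 deg) = 0.3420
  joint[3] = (5.6651, -0.7591) + 9.1 * (-0.9397, 0.3420) = (5.6651 + -8.5512, -0.7591 + 3.1124) = (-2.8861, 2.3533)
End effector: (-2.8861, 2.3533)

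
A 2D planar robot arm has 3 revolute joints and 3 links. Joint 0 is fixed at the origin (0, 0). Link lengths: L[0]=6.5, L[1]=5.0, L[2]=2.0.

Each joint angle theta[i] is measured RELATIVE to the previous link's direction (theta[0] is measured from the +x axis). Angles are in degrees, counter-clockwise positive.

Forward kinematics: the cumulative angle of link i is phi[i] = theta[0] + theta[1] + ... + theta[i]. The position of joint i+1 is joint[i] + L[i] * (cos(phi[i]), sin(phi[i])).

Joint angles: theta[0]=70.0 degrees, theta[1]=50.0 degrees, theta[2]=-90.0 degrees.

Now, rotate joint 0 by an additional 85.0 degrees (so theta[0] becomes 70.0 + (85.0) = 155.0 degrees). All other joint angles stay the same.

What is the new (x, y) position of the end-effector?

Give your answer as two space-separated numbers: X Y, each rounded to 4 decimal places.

joint[0] = (0.0000, 0.0000)  (base)
link 0: phi[0] = 155 = 155 deg
  cos(155 deg) = -0.9063, sin(155 deg) = 0.4226
  joint[1] = (0.0000, 0.0000) + 6.5 * (-0.9063, 0.4226) = (0.0000 + -5.8910, 0.0000 + 2.7470) = (-5.8910, 2.7470)
link 1: phi[1] = 155 + 50 = 205 deg
  cos(205 deg) = -0.9063, sin(205 deg) = -0.4226
  joint[2] = (-5.8910, 2.7470) + 5 * (-0.9063, -0.4226) = (-5.8910 + -4.5315, 2.7470 + -2.1131) = (-10.4225, 0.6339)
link 2: phi[2] = 155 + 50 + -90 = 115 deg
  cos(115 deg) = -0.4226, sin(115 deg) = 0.9063
  joint[3] = (-10.4225, 0.6339) + 2 * (-0.4226, 0.9063) = (-10.4225 + -0.8452, 0.6339 + 1.8126) = (-11.2678, 2.4465)
End effector: (-11.2678, 2.4465)

Answer: -11.2678 2.4465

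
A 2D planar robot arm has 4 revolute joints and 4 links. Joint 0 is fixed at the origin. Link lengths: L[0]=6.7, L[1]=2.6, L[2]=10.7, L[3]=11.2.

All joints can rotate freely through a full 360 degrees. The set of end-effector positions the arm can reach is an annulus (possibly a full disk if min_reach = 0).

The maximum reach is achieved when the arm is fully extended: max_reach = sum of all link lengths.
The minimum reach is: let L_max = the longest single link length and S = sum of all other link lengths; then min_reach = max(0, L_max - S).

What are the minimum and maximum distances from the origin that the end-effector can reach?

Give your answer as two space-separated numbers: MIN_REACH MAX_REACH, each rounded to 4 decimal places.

Link lengths: [6.7, 2.6, 10.7, 11.2]
max_reach = 6.7 + 2.6 + 10.7 + 11.2 = 31.2
L_max = max([6.7, 2.6, 10.7, 11.2]) = 11.2
S (sum of others) = 31.2 - 11.2 = 20
min_reach = max(0, 11.2 - 20) = max(0, -8.8) = 0

Answer: 0.0000 31.2000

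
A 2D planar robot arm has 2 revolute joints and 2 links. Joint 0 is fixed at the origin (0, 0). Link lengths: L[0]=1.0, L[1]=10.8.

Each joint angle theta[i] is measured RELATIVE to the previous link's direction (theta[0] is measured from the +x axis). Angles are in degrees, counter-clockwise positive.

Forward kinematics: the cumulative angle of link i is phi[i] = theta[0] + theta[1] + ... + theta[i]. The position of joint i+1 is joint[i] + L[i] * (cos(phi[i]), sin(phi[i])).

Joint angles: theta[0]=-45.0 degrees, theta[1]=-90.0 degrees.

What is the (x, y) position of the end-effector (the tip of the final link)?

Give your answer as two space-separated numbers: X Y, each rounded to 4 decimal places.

Answer: -6.9296 -8.3439

Derivation:
joint[0] = (0.0000, 0.0000)  (base)
link 0: phi[0] = -45 = -45 deg
  cos(-45 deg) = 0.7071, sin(-45 deg) = -0.7071
  joint[1] = (0.0000, 0.0000) + 1 * (0.7071, -0.7071) = (0.0000 + 0.7071, 0.0000 + -0.7071) = (0.7071, -0.7071)
link 1: phi[1] = -45 + -90 = -135 deg
  cos(-135 deg) = -0.7071, sin(-135 deg) = -0.7071
  joint[2] = (0.7071, -0.7071) + 10.8 * (-0.7071, -0.7071) = (0.7071 + -7.6368, -0.7071 + -7.6368) = (-6.9296, -8.3439)
End effector: (-6.9296, -8.3439)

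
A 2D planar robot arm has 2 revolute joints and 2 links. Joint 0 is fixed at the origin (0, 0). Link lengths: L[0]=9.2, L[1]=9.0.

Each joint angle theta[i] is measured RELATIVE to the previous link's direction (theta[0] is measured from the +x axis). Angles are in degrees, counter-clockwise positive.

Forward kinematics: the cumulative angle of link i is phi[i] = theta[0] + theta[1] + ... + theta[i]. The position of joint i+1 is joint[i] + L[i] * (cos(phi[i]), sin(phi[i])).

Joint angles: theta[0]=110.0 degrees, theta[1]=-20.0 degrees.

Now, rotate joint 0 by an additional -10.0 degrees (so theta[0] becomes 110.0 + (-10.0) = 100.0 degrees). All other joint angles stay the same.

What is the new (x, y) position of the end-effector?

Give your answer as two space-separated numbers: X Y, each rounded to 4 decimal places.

Answer: -0.0347 17.9235

Derivation:
joint[0] = (0.0000, 0.0000)  (base)
link 0: phi[0] = 100 = 100 deg
  cos(100 deg) = -0.1736, sin(100 deg) = 0.9848
  joint[1] = (0.0000, 0.0000) + 9.2 * (-0.1736, 0.9848) = (0.0000 + -1.5976, 0.0000 + 9.0602) = (-1.5976, 9.0602)
link 1: phi[1] = 100 + -20 = 80 deg
  cos(80 deg) = 0.1736, sin(80 deg) = 0.9848
  joint[2] = (-1.5976, 9.0602) + 9 * (0.1736, 0.9848) = (-1.5976 + 1.5628, 9.0602 + 8.8633) = (-0.0347, 17.9235)
End effector: (-0.0347, 17.9235)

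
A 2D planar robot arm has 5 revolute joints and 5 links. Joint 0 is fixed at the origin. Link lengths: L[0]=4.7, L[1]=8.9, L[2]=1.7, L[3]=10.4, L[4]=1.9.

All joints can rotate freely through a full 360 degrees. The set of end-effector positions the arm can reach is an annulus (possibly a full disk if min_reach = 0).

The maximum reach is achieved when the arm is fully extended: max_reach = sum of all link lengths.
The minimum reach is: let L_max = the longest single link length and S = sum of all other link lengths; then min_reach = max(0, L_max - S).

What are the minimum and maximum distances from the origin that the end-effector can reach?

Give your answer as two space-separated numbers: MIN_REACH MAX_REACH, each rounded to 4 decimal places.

Link lengths: [4.7, 8.9, 1.7, 10.4, 1.9]
max_reach = 4.7 + 8.9 + 1.7 + 10.4 + 1.9 = 27.6
L_max = max([4.7, 8.9, 1.7, 10.4, 1.9]) = 10.4
S (sum of others) = 27.6 - 10.4 = 17.2
min_reach = max(0, 10.4 - 17.2) = max(0, -6.8) = 0

Answer: 0.0000 27.6000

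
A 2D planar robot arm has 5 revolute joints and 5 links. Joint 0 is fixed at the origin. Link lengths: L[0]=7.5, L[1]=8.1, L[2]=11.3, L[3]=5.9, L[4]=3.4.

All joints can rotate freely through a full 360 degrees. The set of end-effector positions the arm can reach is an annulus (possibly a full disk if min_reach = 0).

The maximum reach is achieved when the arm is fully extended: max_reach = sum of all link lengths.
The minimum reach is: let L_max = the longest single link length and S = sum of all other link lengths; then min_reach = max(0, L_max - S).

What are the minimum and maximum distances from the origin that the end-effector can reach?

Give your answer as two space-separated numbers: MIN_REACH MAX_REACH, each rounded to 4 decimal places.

Answer: 0.0000 36.2000

Derivation:
Link lengths: [7.5, 8.1, 11.3, 5.9, 3.4]
max_reach = 7.5 + 8.1 + 11.3 + 5.9 + 3.4 = 36.2
L_max = max([7.5, 8.1, 11.3, 5.9, 3.4]) = 11.3
S (sum of others) = 36.2 - 11.3 = 24.9
min_reach = max(0, 11.3 - 24.9) = max(0, -13.6) = 0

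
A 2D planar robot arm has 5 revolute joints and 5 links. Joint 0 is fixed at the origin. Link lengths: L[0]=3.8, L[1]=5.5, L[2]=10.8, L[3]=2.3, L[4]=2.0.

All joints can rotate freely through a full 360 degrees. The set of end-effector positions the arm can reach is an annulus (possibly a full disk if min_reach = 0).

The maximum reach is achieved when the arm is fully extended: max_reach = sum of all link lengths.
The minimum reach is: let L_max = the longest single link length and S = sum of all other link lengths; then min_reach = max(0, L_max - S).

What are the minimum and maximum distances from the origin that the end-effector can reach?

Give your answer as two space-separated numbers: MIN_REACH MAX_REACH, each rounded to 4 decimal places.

Link lengths: [3.8, 5.5, 10.8, 2.3, 2.0]
max_reach = 3.8 + 5.5 + 10.8 + 2.3 + 2 = 24.4
L_max = max([3.8, 5.5, 10.8, 2.3, 2.0]) = 10.8
S (sum of others) = 24.4 - 10.8 = 13.6
min_reach = max(0, 10.8 - 13.6) = max(0, -2.8) = 0

Answer: 0.0000 24.4000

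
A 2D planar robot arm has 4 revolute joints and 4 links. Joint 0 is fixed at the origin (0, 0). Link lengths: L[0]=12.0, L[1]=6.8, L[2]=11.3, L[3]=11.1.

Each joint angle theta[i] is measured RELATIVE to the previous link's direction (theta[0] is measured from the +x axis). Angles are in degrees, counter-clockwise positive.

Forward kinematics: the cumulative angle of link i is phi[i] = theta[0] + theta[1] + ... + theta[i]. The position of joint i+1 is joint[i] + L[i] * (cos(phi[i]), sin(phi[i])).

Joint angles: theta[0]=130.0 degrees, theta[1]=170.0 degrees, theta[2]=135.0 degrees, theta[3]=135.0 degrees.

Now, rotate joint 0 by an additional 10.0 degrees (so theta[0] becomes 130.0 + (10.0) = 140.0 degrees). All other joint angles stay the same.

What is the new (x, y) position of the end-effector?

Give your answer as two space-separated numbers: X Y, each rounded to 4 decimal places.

Answer: -12.3398 6.6264

Derivation:
joint[0] = (0.0000, 0.0000)  (base)
link 0: phi[0] = 140 = 140 deg
  cos(140 deg) = -0.7660, sin(140 deg) = 0.6428
  joint[1] = (0.0000, 0.0000) + 12 * (-0.7660, 0.6428) = (0.0000 + -9.1925, 0.0000 + 7.7135) = (-9.1925, 7.7135)
link 1: phi[1] = 140 + 170 = 310 deg
  cos(310 deg) = 0.6428, sin(310 deg) = -0.7660
  joint[2] = (-9.1925, 7.7135) + 6.8 * (0.6428, -0.7660) = (-9.1925 + 4.3710, 7.7135 + -5.2091) = (-4.8216, 2.5043)
link 2: phi[2] = 140 + 170 + 135 = 445 deg
  cos(445 deg) = 0.0872, sin(445 deg) = 0.9962
  joint[3] = (-4.8216, 2.5043) + 11.3 * (0.0872, 0.9962) = (-4.8216 + 0.9849, 2.5043 + 11.2570) = (-3.8367, 13.7613)
link 3: phi[3] = 140 + 170 + 135 + 135 = 580 deg
  cos(580 deg) = -0.7660, sin(580 deg) = -0.6428
  joint[4] = (-3.8367, 13.7613) + 11.1 * (-0.7660, -0.6428) = (-3.8367 + -8.5031, 13.7613 + -7.1349) = (-12.3398, 6.6264)
End effector: (-12.3398, 6.6264)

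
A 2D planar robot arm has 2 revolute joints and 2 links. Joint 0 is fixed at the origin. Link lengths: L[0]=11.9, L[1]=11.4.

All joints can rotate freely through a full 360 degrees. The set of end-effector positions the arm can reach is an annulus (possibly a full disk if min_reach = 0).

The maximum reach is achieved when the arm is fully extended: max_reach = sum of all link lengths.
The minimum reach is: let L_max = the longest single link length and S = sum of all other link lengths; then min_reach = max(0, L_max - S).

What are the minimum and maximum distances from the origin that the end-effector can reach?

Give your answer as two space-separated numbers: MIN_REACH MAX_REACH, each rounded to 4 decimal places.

Answer: 0.5000 23.3000

Derivation:
Link lengths: [11.9, 11.4]
max_reach = 11.9 + 11.4 = 23.3
L_max = max([11.9, 11.4]) = 11.9
S (sum of others) = 23.3 - 11.9 = 11.4
min_reach = max(0, 11.9 - 11.4) = max(0, 0.5) = 0.5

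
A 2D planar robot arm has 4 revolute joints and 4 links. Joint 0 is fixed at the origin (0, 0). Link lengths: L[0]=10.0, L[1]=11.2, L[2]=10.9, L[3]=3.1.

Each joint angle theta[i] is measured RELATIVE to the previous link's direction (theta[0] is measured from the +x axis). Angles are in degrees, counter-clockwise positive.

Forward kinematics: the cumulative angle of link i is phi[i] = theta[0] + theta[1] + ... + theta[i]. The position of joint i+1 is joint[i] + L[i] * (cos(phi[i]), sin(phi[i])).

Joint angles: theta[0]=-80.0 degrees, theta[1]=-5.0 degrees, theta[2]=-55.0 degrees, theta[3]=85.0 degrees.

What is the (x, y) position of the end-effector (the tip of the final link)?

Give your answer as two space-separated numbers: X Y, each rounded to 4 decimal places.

joint[0] = (0.0000, 0.0000)  (base)
link 0: phi[0] = -80 = -80 deg
  cos(-80 deg) = 0.1736, sin(-80 deg) = -0.9848
  joint[1] = (0.0000, 0.0000) + 10 * (0.1736, -0.9848) = (0.0000 + 1.7365, 0.0000 + -9.8481) = (1.7365, -9.8481)
link 1: phi[1] = -80 + -5 = -85 deg
  cos(-85 deg) = 0.0872, sin(-85 deg) = -0.9962
  joint[2] = (1.7365, -9.8481) + 11.2 * (0.0872, -0.9962) = (1.7365 + 0.9761, -9.8481 + -11.1574) = (2.7126, -21.0055)
link 2: phi[2] = -80 + -5 + -55 = -140 deg
  cos(-140 deg) = -0.7660, sin(-140 deg) = -0.6428
  joint[3] = (2.7126, -21.0055) + 10.9 * (-0.7660, -0.6428) = (2.7126 + -8.3499, -21.0055 + -7.0064) = (-5.6373, -28.0118)
link 3: phi[3] = -80 + -5 + -55 + 85 = -55 deg
  cos(-55 deg) = 0.5736, sin(-55 deg) = -0.8192
  joint[4] = (-5.6373, -28.0118) + 3.1 * (0.5736, -0.8192) = (-5.6373 + 1.7781, -28.0118 + -2.5394) = (-3.8592, -30.5512)
End effector: (-3.8592, -30.5512)

Answer: -3.8592 -30.5512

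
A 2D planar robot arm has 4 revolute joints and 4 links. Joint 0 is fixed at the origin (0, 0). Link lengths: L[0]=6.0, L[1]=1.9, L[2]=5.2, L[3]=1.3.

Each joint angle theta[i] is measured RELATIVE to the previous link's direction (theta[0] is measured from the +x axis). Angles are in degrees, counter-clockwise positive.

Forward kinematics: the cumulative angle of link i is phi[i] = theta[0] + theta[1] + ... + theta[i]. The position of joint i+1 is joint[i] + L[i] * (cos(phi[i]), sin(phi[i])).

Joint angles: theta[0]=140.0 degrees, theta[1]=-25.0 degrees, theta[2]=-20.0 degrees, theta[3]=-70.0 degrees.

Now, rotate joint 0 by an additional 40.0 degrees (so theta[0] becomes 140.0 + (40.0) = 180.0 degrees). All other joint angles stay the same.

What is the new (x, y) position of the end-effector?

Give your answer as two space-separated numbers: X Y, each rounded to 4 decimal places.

joint[0] = (0.0000, 0.0000)  (base)
link 0: phi[0] = 180 = 180 deg
  cos(180 deg) = -1.0000, sin(180 deg) = 0.0000
  joint[1] = (0.0000, 0.0000) + 6 * (-1.0000, 0.0000) = (0.0000 + -6.0000, 0.0000 + 0.0000) = (-6.0000, 0.0000)
link 1: phi[1] = 180 + -25 = 155 deg
  cos(155 deg) = -0.9063, sin(155 deg) = 0.4226
  joint[2] = (-6.0000, 0.0000) + 1.9 * (-0.9063, 0.4226) = (-6.0000 + -1.7220, 0.0000 + 0.8030) = (-7.7220, 0.8030)
link 2: phi[2] = 180 + -25 + -20 = 135 deg
  cos(135 deg) = -0.7071, sin(135 deg) = 0.7071
  joint[3] = (-7.7220, 0.8030) + 5.2 * (-0.7071, 0.7071) = (-7.7220 + -3.6770, 0.8030 + 3.6770) = (-11.3989, 4.4799)
link 3: phi[3] = 180 + -25 + -20 + -70 = 65 deg
  cos(65 deg) = 0.4226, sin(65 deg) = 0.9063
  joint[4] = (-11.3989, 4.4799) + 1.3 * (0.4226, 0.9063) = (-11.3989 + 0.5494, 4.4799 + 1.1782) = (-10.8495, 5.6581)
End effector: (-10.8495, 5.6581)

Answer: -10.8495 5.6581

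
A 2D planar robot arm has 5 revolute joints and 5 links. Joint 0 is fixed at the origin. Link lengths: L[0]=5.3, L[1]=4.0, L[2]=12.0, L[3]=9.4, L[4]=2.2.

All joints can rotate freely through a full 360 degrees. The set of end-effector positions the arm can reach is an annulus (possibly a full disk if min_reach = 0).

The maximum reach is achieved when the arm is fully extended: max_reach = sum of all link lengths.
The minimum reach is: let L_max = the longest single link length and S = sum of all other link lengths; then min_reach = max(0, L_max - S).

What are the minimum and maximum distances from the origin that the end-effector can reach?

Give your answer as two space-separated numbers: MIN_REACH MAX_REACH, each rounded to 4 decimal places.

Answer: 0.0000 32.9000

Derivation:
Link lengths: [5.3, 4.0, 12.0, 9.4, 2.2]
max_reach = 5.3 + 4 + 12 + 9.4 + 2.2 = 32.9
L_max = max([5.3, 4.0, 12.0, 9.4, 2.2]) = 12
S (sum of others) = 32.9 - 12 = 20.9
min_reach = max(0, 12 - 20.9) = max(0, -8.9) = 0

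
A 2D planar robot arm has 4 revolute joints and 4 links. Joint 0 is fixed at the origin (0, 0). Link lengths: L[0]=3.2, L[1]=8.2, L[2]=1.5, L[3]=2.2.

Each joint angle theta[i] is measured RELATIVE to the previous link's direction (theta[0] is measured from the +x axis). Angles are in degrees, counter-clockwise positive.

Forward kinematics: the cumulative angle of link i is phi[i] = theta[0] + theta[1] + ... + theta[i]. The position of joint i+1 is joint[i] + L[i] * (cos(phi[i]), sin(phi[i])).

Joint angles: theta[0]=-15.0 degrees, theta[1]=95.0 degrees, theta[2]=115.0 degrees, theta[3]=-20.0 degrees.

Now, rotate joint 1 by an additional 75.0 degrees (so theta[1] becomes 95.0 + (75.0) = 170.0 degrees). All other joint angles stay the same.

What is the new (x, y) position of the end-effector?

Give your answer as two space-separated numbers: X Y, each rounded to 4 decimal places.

Answer: -5.0932 -0.9301

Derivation:
joint[0] = (0.0000, 0.0000)  (base)
link 0: phi[0] = -15 = -15 deg
  cos(-15 deg) = 0.9659, sin(-15 deg) = -0.2588
  joint[1] = (0.0000, 0.0000) + 3.2 * (0.9659, -0.2588) = (0.0000 + 3.0910, 0.0000 + -0.8282) = (3.0910, -0.8282)
link 1: phi[1] = -15 + 170 = 155 deg
  cos(155 deg) = -0.9063, sin(155 deg) = 0.4226
  joint[2] = (3.0910, -0.8282) + 8.2 * (-0.9063, 0.4226) = (3.0910 + -7.4317, -0.8282 + 3.4655) = (-4.3408, 2.6372)
link 2: phi[2] = -15 + 170 + 115 = 270 deg
  cos(270 deg) = -0.0000, sin(270 deg) = -1.0000
  joint[3] = (-4.3408, 2.6372) + 1.5 * (-0.0000, -1.0000) = (-4.3408 + -0.0000, 2.6372 + -1.5000) = (-4.3408, 1.1372)
link 3: phi[3] = -15 + 170 + 115 + -20 = 250 deg
  cos(250 deg) = -0.3420, sin(250 deg) = -0.9397
  joint[4] = (-4.3408, 1.1372) + 2.2 * (-0.3420, -0.9397) = (-4.3408 + -0.7524, 1.1372 + -2.0673) = (-5.0932, -0.9301)
End effector: (-5.0932, -0.9301)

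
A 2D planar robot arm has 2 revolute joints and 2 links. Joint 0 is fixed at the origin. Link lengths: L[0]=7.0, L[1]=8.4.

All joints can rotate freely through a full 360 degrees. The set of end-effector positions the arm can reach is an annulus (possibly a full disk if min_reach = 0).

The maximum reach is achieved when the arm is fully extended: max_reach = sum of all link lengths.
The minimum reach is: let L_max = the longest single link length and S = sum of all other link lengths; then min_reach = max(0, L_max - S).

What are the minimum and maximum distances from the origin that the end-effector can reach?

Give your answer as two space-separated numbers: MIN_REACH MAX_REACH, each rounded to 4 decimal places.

Link lengths: [7.0, 8.4]
max_reach = 7 + 8.4 = 15.4
L_max = max([7.0, 8.4]) = 8.4
S (sum of others) = 15.4 - 8.4 = 7
min_reach = max(0, 8.4 - 7) = max(0, 1.4) = 1.4

Answer: 1.4000 15.4000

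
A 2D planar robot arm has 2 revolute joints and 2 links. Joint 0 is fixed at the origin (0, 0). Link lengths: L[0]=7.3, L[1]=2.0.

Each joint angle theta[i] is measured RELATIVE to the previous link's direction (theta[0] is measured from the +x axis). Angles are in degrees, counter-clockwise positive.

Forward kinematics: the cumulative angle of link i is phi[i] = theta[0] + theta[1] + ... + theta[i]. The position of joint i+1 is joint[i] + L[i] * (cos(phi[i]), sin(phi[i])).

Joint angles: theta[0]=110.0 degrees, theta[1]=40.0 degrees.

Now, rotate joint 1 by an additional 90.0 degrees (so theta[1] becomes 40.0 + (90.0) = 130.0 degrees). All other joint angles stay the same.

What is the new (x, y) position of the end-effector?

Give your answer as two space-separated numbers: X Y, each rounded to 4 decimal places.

joint[0] = (0.0000, 0.0000)  (base)
link 0: phi[0] = 110 = 110 deg
  cos(110 deg) = -0.3420, sin(110 deg) = 0.9397
  joint[1] = (0.0000, 0.0000) + 7.3 * (-0.3420, 0.9397) = (0.0000 + -2.4967, 0.0000 + 6.8598) = (-2.4967, 6.8598)
link 1: phi[1] = 110 + 130 = 240 deg
  cos(240 deg) = -0.5000, sin(240 deg) = -0.8660
  joint[2] = (-2.4967, 6.8598) + 2 * (-0.5000, -0.8660) = (-2.4967 + -1.0000, 6.8598 + -1.7321) = (-3.4967, 5.1277)
End effector: (-3.4967, 5.1277)

Answer: -3.4967 5.1277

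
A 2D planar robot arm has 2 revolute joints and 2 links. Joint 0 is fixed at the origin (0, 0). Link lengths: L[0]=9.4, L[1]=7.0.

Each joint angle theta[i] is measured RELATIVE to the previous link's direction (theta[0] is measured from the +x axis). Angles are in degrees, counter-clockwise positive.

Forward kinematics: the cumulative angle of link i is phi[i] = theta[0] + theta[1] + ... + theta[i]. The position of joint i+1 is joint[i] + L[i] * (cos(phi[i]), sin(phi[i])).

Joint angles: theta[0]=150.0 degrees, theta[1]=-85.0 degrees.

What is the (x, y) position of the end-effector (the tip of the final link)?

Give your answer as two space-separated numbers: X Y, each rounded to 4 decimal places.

Answer: -5.1823 11.0442

Derivation:
joint[0] = (0.0000, 0.0000)  (base)
link 0: phi[0] = 150 = 150 deg
  cos(150 deg) = -0.8660, sin(150 deg) = 0.5000
  joint[1] = (0.0000, 0.0000) + 9.4 * (-0.8660, 0.5000) = (0.0000 + -8.1406, 0.0000 + 4.7000) = (-8.1406, 4.7000)
link 1: phi[1] = 150 + -85 = 65 deg
  cos(65 deg) = 0.4226, sin(65 deg) = 0.9063
  joint[2] = (-8.1406, 4.7000) + 7 * (0.4226, 0.9063) = (-8.1406 + 2.9583, 4.7000 + 6.3442) = (-5.1823, 11.0442)
End effector: (-5.1823, 11.0442)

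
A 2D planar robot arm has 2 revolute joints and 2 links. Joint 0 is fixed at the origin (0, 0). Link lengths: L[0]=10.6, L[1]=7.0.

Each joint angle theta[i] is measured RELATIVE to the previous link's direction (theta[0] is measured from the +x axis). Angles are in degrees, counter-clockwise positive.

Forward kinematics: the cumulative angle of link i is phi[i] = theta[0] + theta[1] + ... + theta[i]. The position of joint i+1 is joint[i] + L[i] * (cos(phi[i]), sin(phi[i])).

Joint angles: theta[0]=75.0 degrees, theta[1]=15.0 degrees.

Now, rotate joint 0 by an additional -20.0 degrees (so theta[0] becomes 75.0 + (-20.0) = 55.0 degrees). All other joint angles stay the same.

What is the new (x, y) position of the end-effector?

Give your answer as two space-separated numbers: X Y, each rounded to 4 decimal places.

joint[0] = (0.0000, 0.0000)  (base)
link 0: phi[0] = 55 = 55 deg
  cos(55 deg) = 0.5736, sin(55 deg) = 0.8192
  joint[1] = (0.0000, 0.0000) + 10.6 * (0.5736, 0.8192) = (0.0000 + 6.0799, 0.0000 + 8.6830) = (6.0799, 8.6830)
link 1: phi[1] = 55 + 15 = 70 deg
  cos(70 deg) = 0.3420, sin(70 deg) = 0.9397
  joint[2] = (6.0799, 8.6830) + 7 * (0.3420, 0.9397) = (6.0799 + 2.3941, 8.6830 + 6.5778) = (8.4741, 15.2609)
End effector: (8.4741, 15.2609)

Answer: 8.4741 15.2609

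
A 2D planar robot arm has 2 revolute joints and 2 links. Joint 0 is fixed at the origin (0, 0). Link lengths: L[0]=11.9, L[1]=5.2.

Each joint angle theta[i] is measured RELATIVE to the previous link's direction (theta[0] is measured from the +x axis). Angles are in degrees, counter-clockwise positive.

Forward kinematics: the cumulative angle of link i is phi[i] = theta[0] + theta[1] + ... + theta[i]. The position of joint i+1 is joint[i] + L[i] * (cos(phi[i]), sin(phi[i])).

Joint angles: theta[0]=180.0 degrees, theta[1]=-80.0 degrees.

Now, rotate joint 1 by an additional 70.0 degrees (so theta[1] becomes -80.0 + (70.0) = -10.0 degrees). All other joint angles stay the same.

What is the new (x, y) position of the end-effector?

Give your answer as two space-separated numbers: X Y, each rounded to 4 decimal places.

joint[0] = (0.0000, 0.0000)  (base)
link 0: phi[0] = 180 = 180 deg
  cos(180 deg) = -1.0000, sin(180 deg) = 0.0000
  joint[1] = (0.0000, 0.0000) + 11.9 * (-1.0000, 0.0000) = (0.0000 + -11.9000, 0.0000 + 0.0000) = (-11.9000, 0.0000)
link 1: phi[1] = 180 + -10 = 170 deg
  cos(170 deg) = -0.9848, sin(170 deg) = 0.1736
  joint[2] = (-11.9000, 0.0000) + 5.2 * (-0.9848, 0.1736) = (-11.9000 + -5.1210, 0.0000 + 0.9030) = (-17.0210, 0.9030)
End effector: (-17.0210, 0.9030)

Answer: -17.0210 0.9030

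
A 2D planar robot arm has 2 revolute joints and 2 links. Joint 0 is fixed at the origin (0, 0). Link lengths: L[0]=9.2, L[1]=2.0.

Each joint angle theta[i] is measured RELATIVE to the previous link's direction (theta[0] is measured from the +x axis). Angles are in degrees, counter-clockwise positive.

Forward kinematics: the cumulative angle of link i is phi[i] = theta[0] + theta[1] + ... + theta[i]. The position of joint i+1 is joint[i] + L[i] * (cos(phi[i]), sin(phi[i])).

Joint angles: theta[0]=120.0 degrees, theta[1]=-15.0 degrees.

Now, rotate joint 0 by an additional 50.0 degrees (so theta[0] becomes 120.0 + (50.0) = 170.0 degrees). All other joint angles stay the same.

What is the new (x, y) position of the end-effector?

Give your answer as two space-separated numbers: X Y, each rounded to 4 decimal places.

Answer: -10.8728 2.4428

Derivation:
joint[0] = (0.0000, 0.0000)  (base)
link 0: phi[0] = 170 = 170 deg
  cos(170 deg) = -0.9848, sin(170 deg) = 0.1736
  joint[1] = (0.0000, 0.0000) + 9.2 * (-0.9848, 0.1736) = (0.0000 + -9.0602, 0.0000 + 1.5976) = (-9.0602, 1.5976)
link 1: phi[1] = 170 + -15 = 155 deg
  cos(155 deg) = -0.9063, sin(155 deg) = 0.4226
  joint[2] = (-9.0602, 1.5976) + 2 * (-0.9063, 0.4226) = (-9.0602 + -1.8126, 1.5976 + 0.8452) = (-10.8728, 2.4428)
End effector: (-10.8728, 2.4428)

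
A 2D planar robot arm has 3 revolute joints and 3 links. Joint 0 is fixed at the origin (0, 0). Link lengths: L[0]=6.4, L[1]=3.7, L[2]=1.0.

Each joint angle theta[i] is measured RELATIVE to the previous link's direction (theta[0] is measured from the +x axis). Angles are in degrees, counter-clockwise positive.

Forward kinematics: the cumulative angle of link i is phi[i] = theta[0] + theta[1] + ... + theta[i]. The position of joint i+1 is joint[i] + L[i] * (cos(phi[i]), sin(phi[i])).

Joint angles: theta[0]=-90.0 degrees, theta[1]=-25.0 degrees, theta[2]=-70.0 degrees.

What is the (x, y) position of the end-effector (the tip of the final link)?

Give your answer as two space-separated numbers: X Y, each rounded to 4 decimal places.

Answer: -2.5599 -9.6662

Derivation:
joint[0] = (0.0000, 0.0000)  (base)
link 0: phi[0] = -90 = -90 deg
  cos(-90 deg) = 0.0000, sin(-90 deg) = -1.0000
  joint[1] = (0.0000, 0.0000) + 6.4 * (0.0000, -1.0000) = (0.0000 + 0.0000, 0.0000 + -6.4000) = (0.0000, -6.4000)
link 1: phi[1] = -90 + -25 = -115 deg
  cos(-115 deg) = -0.4226, sin(-115 deg) = -0.9063
  joint[2] = (0.0000, -6.4000) + 3.7 * (-0.4226, -0.9063) = (0.0000 + -1.5637, -6.4000 + -3.3533) = (-1.5637, -9.7533)
link 2: phi[2] = -90 + -25 + -70 = -185 deg
  cos(-185 deg) = -0.9962, sin(-185 deg) = 0.0872
  joint[3] = (-1.5637, -9.7533) + 1 * (-0.9962, 0.0872) = (-1.5637 + -0.9962, -9.7533 + 0.0872) = (-2.5599, -9.6662)
End effector: (-2.5599, -9.6662)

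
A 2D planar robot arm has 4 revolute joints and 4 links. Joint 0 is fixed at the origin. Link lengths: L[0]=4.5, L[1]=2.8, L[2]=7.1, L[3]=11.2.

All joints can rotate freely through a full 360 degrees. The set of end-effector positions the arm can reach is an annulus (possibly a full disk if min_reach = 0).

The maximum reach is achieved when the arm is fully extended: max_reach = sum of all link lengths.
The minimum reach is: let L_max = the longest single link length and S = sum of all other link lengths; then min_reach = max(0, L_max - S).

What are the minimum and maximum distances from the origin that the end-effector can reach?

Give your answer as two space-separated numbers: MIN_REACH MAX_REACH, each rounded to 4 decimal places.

Answer: 0.0000 25.6000

Derivation:
Link lengths: [4.5, 2.8, 7.1, 11.2]
max_reach = 4.5 + 2.8 + 7.1 + 11.2 = 25.6
L_max = max([4.5, 2.8, 7.1, 11.2]) = 11.2
S (sum of others) = 25.6 - 11.2 = 14.4
min_reach = max(0, 11.2 - 14.4) = max(0, -3.2) = 0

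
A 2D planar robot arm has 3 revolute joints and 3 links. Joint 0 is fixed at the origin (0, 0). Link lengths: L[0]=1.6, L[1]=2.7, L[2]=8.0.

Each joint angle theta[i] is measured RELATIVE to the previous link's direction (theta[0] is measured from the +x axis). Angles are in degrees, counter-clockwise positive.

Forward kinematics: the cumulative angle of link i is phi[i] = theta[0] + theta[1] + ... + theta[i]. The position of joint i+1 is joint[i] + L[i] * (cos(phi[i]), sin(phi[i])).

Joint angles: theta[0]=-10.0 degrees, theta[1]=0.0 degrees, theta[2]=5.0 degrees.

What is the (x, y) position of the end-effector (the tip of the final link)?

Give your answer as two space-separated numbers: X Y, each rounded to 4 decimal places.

joint[0] = (0.0000, 0.0000)  (base)
link 0: phi[0] = -10 = -10 deg
  cos(-10 deg) = 0.9848, sin(-10 deg) = -0.1736
  joint[1] = (0.0000, 0.0000) + 1.6 * (0.9848, -0.1736) = (0.0000 + 1.5757, 0.0000 + -0.2778) = (1.5757, -0.2778)
link 1: phi[1] = -10 + 0 = -10 deg
  cos(-10 deg) = 0.9848, sin(-10 deg) = -0.1736
  joint[2] = (1.5757, -0.2778) + 2.7 * (0.9848, -0.1736) = (1.5757 + 2.6590, -0.2778 + -0.4689) = (4.2347, -0.7467)
link 2: phi[2] = -10 + 0 + 5 = -5 deg
  cos(-5 deg) = 0.9962, sin(-5 deg) = -0.0872
  joint[3] = (4.2347, -0.7467) + 8 * (0.9962, -0.0872) = (4.2347 + 7.9696, -0.7467 + -0.6972) = (12.2042, -1.4439)
End effector: (12.2042, -1.4439)

Answer: 12.2042 -1.4439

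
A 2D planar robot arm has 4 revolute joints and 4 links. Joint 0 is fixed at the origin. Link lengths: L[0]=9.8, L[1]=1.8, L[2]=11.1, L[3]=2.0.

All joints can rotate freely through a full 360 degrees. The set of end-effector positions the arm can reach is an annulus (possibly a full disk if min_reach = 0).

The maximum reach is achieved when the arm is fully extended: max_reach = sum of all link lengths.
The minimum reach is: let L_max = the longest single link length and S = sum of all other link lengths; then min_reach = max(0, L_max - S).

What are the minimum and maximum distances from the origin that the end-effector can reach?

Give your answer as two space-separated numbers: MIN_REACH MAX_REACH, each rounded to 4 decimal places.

Link lengths: [9.8, 1.8, 11.1, 2.0]
max_reach = 9.8 + 1.8 + 11.1 + 2 = 24.7
L_max = max([9.8, 1.8, 11.1, 2.0]) = 11.1
S (sum of others) = 24.7 - 11.1 = 13.6
min_reach = max(0, 11.1 - 13.6) = max(0, -2.5) = 0

Answer: 0.0000 24.7000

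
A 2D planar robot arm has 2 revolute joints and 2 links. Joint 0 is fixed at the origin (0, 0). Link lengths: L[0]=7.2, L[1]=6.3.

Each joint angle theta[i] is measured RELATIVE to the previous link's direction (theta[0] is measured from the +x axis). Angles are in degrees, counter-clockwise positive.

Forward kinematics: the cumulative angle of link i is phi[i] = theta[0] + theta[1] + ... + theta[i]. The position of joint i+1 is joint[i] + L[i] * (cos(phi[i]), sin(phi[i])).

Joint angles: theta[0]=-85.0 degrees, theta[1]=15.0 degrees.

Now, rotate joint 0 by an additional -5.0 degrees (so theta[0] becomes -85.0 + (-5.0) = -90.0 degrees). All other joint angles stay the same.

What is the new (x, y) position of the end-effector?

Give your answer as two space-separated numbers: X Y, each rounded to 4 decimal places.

Answer: 1.6306 -13.2853

Derivation:
joint[0] = (0.0000, 0.0000)  (base)
link 0: phi[0] = -90 = -90 deg
  cos(-90 deg) = 0.0000, sin(-90 deg) = -1.0000
  joint[1] = (0.0000, 0.0000) + 7.2 * (0.0000, -1.0000) = (0.0000 + 0.0000, 0.0000 + -7.2000) = (0.0000, -7.2000)
link 1: phi[1] = -90 + 15 = -75 deg
  cos(-75 deg) = 0.2588, sin(-75 deg) = -0.9659
  joint[2] = (0.0000, -7.2000) + 6.3 * (0.2588, -0.9659) = (0.0000 + 1.6306, -7.2000 + -6.0853) = (1.6306, -13.2853)
End effector: (1.6306, -13.2853)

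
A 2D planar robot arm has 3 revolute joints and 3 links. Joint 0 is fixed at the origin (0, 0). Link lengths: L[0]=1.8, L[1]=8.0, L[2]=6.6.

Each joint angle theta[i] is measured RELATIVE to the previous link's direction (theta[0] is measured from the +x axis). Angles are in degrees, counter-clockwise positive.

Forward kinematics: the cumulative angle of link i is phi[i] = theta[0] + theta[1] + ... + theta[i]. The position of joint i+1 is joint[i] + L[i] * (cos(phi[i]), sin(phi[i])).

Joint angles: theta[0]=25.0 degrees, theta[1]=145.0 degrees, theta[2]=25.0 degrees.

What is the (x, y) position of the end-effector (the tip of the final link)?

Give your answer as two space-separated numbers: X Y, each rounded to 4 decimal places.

Answer: -12.6222 0.4417

Derivation:
joint[0] = (0.0000, 0.0000)  (base)
link 0: phi[0] = 25 = 25 deg
  cos(25 deg) = 0.9063, sin(25 deg) = 0.4226
  joint[1] = (0.0000, 0.0000) + 1.8 * (0.9063, 0.4226) = (0.0000 + 1.6314, 0.0000 + 0.7607) = (1.6314, 0.7607)
link 1: phi[1] = 25 + 145 = 170 deg
  cos(170 deg) = -0.9848, sin(170 deg) = 0.1736
  joint[2] = (1.6314, 0.7607) + 8 * (-0.9848, 0.1736) = (1.6314 + -7.8785, 0.7607 + 1.3892) = (-6.2471, 2.1499)
link 2: phi[2] = 25 + 145 + 25 = 195 deg
  cos(195 deg) = -0.9659, sin(195 deg) = -0.2588
  joint[3] = (-6.2471, 2.1499) + 6.6 * (-0.9659, -0.2588) = (-6.2471 + -6.3751, 2.1499 + -1.7082) = (-12.6222, 0.4417)
End effector: (-12.6222, 0.4417)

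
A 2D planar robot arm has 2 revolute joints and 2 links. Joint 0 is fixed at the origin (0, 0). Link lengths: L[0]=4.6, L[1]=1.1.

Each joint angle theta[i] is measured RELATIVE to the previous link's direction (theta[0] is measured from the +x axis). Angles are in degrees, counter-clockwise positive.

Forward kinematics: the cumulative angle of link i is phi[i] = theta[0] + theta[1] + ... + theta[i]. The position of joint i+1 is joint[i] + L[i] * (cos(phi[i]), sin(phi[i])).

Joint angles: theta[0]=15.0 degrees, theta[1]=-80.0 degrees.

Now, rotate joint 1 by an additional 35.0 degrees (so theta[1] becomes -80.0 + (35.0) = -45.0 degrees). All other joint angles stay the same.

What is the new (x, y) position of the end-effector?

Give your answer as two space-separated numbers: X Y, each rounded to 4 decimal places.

joint[0] = (0.0000, 0.0000)  (base)
link 0: phi[0] = 15 = 15 deg
  cos(15 deg) = 0.9659, sin(15 deg) = 0.2588
  joint[1] = (0.0000, 0.0000) + 4.6 * (0.9659, 0.2588) = (0.0000 + 4.4433, 0.0000 + 1.1906) = (4.4433, 1.1906)
link 1: phi[1] = 15 + -45 = -30 deg
  cos(-30 deg) = 0.8660, sin(-30 deg) = -0.5000
  joint[2] = (4.4433, 1.1906) + 1.1 * (0.8660, -0.5000) = (4.4433 + 0.9526, 1.1906 + -0.5500) = (5.3959, 0.6406)
End effector: (5.3959, 0.6406)

Answer: 5.3959 0.6406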